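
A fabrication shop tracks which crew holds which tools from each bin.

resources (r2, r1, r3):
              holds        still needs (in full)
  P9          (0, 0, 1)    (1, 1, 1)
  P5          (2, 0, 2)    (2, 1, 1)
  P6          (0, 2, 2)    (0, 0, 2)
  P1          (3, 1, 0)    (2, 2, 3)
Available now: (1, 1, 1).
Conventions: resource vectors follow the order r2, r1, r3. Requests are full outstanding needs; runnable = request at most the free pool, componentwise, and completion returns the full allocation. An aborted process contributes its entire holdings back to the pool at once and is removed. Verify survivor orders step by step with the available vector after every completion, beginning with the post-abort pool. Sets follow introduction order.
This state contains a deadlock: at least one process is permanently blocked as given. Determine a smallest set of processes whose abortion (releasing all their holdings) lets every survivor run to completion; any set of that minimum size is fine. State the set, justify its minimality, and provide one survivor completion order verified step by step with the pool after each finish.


Minimum abort set: P1.
Key observation: no ordering could ever have run P5 before the abort of P1; with (3, 1, 0) back in the pool it fits at step 2.
No smaller set exists: with zero aborts the deadlock remains.
Survivors finish in the order: P9, P5, P6. Verifying each step (pool after the aborts first):
  pool = (4, 2, 1)
  P9: need (1, 1, 1) fits (4, 2, 1); releases (0, 0, 1), pool now (4, 2, 2)
  P5: need (2, 1, 1) fits (4, 2, 2); releases (2, 0, 2), pool now (6, 2, 4)
  P6: need (0, 0, 2) fits (6, 2, 4); releases (0, 2, 2), pool now (6, 4, 6)


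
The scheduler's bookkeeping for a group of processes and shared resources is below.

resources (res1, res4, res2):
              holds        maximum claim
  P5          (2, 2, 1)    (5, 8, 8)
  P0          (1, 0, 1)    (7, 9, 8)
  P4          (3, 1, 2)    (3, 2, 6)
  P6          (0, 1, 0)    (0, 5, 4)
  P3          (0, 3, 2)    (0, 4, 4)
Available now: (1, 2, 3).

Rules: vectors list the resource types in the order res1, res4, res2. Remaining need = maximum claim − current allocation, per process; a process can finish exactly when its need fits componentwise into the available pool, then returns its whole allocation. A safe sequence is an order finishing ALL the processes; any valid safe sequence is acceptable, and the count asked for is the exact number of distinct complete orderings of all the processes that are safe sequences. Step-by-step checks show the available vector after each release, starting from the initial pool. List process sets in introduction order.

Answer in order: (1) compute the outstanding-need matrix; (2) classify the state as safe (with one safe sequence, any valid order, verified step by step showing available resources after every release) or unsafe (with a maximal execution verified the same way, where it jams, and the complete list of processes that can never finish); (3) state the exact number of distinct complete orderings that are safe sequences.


(1) Outstanding need per process (order res1, res4, res2):
  P5: (3, 6, 7)
  P0: (6, 9, 7)
  P4: (0, 1, 4)
  P6: (0, 4, 4)
  P3: (0, 1, 2)
(2) SAFE — a valid safe sequence is P3, P6, P4, P5, P0.
Key observation: at P5 the run first touches a limit — (3, 6, 7) against (4, 7, 7), exact on a resource it actually requests.
Verifying each step:
  pool = (1, 2, 3)
  P3 needs (0, 1, 2) <= (1, 2, 3) -> finishes; pool += (0, 3, 2) = (1, 5, 5)
  P6 needs (0, 4, 4) <= (1, 5, 5) -> finishes; pool += (0, 1, 0) = (1, 6, 5)
  P4 needs (0, 1, 4) <= (1, 6, 5) -> finishes; pool += (3, 1, 2) = (4, 7, 7)
  P5 needs (3, 6, 7) <= (4, 7, 7) -> finishes; pool += (2, 2, 1) = (6, 9, 8)
  P0 needs (6, 9, 7) <= (6, 9, 8) -> finishes; pool += (1, 0, 1) = (7, 9, 9)
(3) Exactly 3 of the possible complete orderings are safe sequences.


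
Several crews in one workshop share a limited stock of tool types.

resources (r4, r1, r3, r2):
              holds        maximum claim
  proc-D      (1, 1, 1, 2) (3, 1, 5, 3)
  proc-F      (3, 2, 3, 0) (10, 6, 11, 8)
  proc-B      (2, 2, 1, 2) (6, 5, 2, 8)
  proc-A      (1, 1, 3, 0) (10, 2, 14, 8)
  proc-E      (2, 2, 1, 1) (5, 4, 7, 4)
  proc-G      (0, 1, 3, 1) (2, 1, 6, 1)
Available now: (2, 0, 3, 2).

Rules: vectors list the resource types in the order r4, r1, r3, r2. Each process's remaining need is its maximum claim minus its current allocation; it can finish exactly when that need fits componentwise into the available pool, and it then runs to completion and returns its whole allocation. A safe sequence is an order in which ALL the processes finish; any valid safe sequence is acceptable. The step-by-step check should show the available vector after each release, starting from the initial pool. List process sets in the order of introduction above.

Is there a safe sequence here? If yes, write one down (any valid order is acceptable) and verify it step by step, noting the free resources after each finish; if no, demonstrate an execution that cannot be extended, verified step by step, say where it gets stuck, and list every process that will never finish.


SAFE. One safe sequence: proc-G, proc-D, proc-E, proc-B, proc-F, proc-A.
Key observation: at proc-G the run first touches a limit — (2, 0, 3, 0) against (2, 0, 3, 2), exact on a resource it actually requests.
Step-by-step check:
  pool = (2, 0, 3, 2)
  proc-G needs (2, 0, 3, 0) <= (2, 0, 3, 2) -> finishes; pool += (0, 1, 3, 1) = (2, 1, 6, 3)
  proc-D needs (2, 0, 4, 1) <= (2, 1, 6, 3) -> finishes; pool += (1, 1, 1, 2) = (3, 2, 7, 5)
  proc-E needs (3, 2, 6, 3) <= (3, 2, 7, 5) -> finishes; pool += (2, 2, 1, 1) = (5, 4, 8, 6)
  proc-B needs (4, 3, 1, 6) <= (5, 4, 8, 6) -> finishes; pool += (2, 2, 1, 2) = (7, 6, 9, 8)
  proc-F needs (7, 4, 8, 8) <= (7, 6, 9, 8) -> finishes; pool += (3, 2, 3, 0) = (10, 8, 12, 8)
  proc-A needs (9, 1, 11, 8) <= (10, 8, 12, 8) -> finishes; pool += (1, 1, 3, 0) = (11, 9, 15, 8)


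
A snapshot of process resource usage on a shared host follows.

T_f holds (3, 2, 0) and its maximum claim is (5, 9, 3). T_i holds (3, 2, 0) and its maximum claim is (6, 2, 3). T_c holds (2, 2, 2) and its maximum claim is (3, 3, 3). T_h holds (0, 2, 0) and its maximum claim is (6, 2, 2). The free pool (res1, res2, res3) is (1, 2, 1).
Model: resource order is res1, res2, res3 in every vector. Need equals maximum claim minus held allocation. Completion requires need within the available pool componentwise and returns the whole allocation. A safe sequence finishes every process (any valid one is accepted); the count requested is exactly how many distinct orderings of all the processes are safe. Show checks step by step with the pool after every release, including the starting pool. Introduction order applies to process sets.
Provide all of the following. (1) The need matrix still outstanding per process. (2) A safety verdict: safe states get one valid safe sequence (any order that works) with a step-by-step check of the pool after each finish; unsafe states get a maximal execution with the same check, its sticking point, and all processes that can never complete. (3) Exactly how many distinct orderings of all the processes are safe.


(1) Outstanding need per process (order res1, res2, res3):
  T_f: (2, 7, 3)
  T_i: (3, 0, 3)
  T_c: (1, 1, 1)
  T_h: (6, 0, 2)
(2) The state is SAFE; one workable sequence: T_c, T_i, T_h, T_f.
Key observation: T_c is the earliest step where a requested resource binds exactly: need (1, 1, 1), pool (1, 2, 1) at its turn.
Check, step by step:
  pool = (1, 2, 1)
  T_c: need (1, 1, 1) fits (1, 2, 1); releases (2, 2, 2), pool now (3, 4, 3)
  T_i: need (3, 0, 3) fits (3, 4, 3); releases (3, 2, 0), pool now (6, 6, 3)
  T_h: need (6, 0, 2) fits (6, 6, 3); releases (0, 2, 0), pool now (6, 8, 3)
  T_f: need (2, 7, 3) fits (6, 8, 3); releases (3, 2, 0), pool now (9, 10, 3)
(3) The exact count: 1 of the possible complete orderings is a safe sequence.


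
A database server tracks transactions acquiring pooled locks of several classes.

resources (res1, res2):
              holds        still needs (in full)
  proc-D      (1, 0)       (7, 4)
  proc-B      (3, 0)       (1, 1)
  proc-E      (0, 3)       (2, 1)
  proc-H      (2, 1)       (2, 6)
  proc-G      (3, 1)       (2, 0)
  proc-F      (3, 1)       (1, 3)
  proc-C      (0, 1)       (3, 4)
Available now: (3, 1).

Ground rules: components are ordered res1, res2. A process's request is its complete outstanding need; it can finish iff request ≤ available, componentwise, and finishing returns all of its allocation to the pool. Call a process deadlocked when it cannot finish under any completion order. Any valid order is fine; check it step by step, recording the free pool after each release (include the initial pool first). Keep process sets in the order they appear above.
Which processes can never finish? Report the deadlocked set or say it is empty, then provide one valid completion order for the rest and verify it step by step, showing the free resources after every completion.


Nothing here is deadlocked.
Key observation: no deadlock: proc-E fits now, and the freed resources carry the rest through.
One completion order for the rest: proc-E, proc-F, proc-G, proc-C, proc-B, proc-D, proc-H. Check, step by step:
  pool = (3, 1)
  run proc-E (needs (2, 1), free (3, 1)); after release of (0, 3) the pool is (3, 4)
  run proc-F (needs (1, 3), free (3, 4)); after release of (3, 1) the pool is (6, 5)
  run proc-G (needs (2, 0), free (6, 5)); after release of (3, 1) the pool is (9, 6)
  run proc-C (needs (3, 4), free (9, 6)); after release of (0, 1) the pool is (9, 7)
  run proc-B (needs (1, 1), free (9, 7)); after release of (3, 0) the pool is (12, 7)
  run proc-D (needs (7, 4), free (12, 7)); after release of (1, 0) the pool is (13, 7)
  run proc-H (needs (2, 6), free (13, 7)); after release of (2, 1) the pool is (15, 8)


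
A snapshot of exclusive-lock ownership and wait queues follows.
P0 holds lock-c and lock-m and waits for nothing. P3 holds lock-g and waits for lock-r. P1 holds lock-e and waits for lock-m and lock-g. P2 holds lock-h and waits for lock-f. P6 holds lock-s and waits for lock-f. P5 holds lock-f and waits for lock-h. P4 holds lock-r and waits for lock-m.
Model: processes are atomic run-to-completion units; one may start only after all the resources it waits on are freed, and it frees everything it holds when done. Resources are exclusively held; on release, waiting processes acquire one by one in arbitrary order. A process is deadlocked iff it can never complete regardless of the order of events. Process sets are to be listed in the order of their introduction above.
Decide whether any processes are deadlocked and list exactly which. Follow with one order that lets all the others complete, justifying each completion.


Deadlocked set: P2, P6 and P5.
Key observation: the waits loop around P2 -> P5 -> P2 with no way out; P6 waits into the deadlock from upstream.
A valid finishing order for the others: P0, P4, P3, P1.
Verifying each step:
  run P0 (it waits on nothing); releases lock-c and lock-m
  P4 waits on lock-m — all released -> runs and releases lock-r
  P3 waits on lock-r — all released -> runs and releases lock-g
  P1 waits on lock-m and lock-g — all released -> runs and releases lock-e


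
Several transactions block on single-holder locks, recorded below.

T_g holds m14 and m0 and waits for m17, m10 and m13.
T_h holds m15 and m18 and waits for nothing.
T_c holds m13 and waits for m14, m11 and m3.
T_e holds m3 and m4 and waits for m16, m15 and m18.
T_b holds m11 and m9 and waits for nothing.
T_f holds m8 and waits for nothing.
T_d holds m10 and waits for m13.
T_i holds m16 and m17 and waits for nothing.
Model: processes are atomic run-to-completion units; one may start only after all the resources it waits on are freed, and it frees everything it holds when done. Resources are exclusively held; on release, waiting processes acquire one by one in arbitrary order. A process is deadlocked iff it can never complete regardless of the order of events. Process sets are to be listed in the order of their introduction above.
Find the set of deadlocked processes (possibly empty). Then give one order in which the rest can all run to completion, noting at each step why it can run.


The deadlocked set is T_g, T_c and T_d.
Key observation: T_g -> T_c -> T_g is a circular wait — nothing in it can go first; T_d is caught in further circular waits.
The rest can finish in the order T_i, T_h, T_e, T_b, T_f.
Verifying each step:
  T_i waits on nothing -> runs at once and releases m16 and m17
  T_h waits on nothing -> runs at once and releases m15 and m18
  T_e waits on m16, m15 and m18 — all released -> runs and releases m3 and m4
  T_b waits on nothing -> runs at once and releases m11 and m9
  T_f waits on nothing -> runs at once and releases m8


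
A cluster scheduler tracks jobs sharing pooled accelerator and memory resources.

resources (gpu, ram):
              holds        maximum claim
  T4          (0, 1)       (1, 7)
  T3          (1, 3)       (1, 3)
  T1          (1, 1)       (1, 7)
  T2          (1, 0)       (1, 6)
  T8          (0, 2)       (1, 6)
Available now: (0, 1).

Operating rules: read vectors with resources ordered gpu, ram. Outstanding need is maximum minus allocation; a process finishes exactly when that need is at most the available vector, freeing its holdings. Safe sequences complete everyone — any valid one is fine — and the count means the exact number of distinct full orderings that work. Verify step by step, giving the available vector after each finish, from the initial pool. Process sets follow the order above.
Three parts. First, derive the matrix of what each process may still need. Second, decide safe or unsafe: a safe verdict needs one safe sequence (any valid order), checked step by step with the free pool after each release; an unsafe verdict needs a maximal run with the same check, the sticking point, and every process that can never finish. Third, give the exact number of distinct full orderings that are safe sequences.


(1) Outstanding need per process (order gpu, ram):
  T4: (1, 6)
  T3: (0, 0)
  T1: (0, 6)
  T2: (0, 6)
  T8: (1, 4)
(2) SAFE — a valid safe sequence is T3, T8, T1, T4, T2.
Key observation: at T8 the run first touches a limit — (1, 4) against (1, 4), exact on a resource it actually requests.
Verifying each step:
  pool = (0, 1)
  T3 needs (0, 0) <= (0, 1) -> finishes; pool += (1, 3) = (1, 4)
  T8 needs (1, 4) <= (1, 4) -> finishes; pool += (0, 2) = (1, 6)
  T1 needs (0, 6) <= (1, 6) -> finishes; pool += (1, 1) = (2, 7)
  T4 needs (1, 6) <= (2, 7) -> finishes; pool += (0, 1) = (2, 8)
  T2 needs (0, 6) <= (2, 8) -> finishes; pool += (1, 0) = (3, 8)
(3) The exact count: 6 of the possible complete orderings are safe sequences.


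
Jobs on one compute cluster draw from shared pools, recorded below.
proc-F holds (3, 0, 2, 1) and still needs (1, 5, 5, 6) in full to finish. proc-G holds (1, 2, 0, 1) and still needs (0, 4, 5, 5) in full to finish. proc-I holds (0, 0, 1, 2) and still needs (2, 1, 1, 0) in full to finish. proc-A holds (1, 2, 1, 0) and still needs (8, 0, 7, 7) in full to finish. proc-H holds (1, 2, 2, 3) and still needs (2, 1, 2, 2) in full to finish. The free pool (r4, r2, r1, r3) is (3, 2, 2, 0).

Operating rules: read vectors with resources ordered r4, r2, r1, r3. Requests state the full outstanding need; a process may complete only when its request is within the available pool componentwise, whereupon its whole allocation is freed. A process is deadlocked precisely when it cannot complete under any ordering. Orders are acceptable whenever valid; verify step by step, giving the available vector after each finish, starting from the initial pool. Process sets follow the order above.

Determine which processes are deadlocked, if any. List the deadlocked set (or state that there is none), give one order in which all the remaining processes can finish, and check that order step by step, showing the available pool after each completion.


No process is deadlocked.
Key observation: proc-I can run right away; the returned allocation unlocks the remaining processes in turn.
The rest can finish in the order proc-I, proc-H, proc-G, proc-F, proc-A. Walking it through:
  pool = (3, 2, 2, 0)
  proc-I needs (2, 1, 1, 0) <= (3, 2, 2, 0) -> finishes; pool += (0, 0, 1, 2) = (3, 2, 3, 2)
  proc-H needs (2, 1, 2, 2) <= (3, 2, 3, 2) -> finishes; pool += (1, 2, 2, 3) = (4, 4, 5, 5)
  proc-G needs (0, 4, 5, 5) <= (4, 4, 5, 5) -> finishes; pool += (1, 2, 0, 1) = (5, 6, 5, 6)
  proc-F needs (1, 5, 5, 6) <= (5, 6, 5, 6) -> finishes; pool += (3, 0, 2, 1) = (8, 6, 7, 7)
  proc-A needs (8, 0, 7, 7) <= (8, 6, 7, 7) -> finishes; pool += (1, 2, 1, 0) = (9, 8, 8, 7)


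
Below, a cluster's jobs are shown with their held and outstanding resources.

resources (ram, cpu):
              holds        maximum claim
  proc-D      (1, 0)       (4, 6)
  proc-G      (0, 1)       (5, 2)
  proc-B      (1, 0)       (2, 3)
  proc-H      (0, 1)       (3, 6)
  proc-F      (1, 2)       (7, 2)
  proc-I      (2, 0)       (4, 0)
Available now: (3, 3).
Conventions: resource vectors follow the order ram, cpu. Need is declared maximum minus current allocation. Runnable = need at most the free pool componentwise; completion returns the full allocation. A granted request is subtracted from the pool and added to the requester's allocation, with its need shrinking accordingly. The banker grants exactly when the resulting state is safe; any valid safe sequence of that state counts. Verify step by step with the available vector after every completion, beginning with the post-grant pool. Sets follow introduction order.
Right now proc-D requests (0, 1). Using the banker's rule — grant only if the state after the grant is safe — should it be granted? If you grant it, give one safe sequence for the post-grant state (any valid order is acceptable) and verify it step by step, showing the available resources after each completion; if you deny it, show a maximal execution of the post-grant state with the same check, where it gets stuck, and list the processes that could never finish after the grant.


GRANT. The post-grant state is safe; one safe sequence: proc-I, proc-G, proc-B, proc-F, proc-H, proc-D.
Key observation: the transfer keeps a workable pool ((3, 2)); proc-I starts the safe sequence.
Step-by-step check of the post-grant state:
  pool = (3, 2)
  run proc-I (needs (2, 0), free (3, 2)); after release of (2, 0) the pool is (5, 2)
  run proc-G (needs (5, 1), free (5, 2)); after release of (0, 1) the pool is (5, 3)
  run proc-B (needs (1, 3), free (5, 3)); after release of (1, 0) the pool is (6, 3)
  run proc-F (needs (6, 0), free (6, 3)); after release of (1, 2) the pool is (7, 5)
  run proc-H (needs (3, 5), free (7, 5)); after release of (0, 1) the pool is (7, 6)
  run proc-D (needs (3, 5), free (7, 6)); after release of (1, 1) the pool is (8, 7)


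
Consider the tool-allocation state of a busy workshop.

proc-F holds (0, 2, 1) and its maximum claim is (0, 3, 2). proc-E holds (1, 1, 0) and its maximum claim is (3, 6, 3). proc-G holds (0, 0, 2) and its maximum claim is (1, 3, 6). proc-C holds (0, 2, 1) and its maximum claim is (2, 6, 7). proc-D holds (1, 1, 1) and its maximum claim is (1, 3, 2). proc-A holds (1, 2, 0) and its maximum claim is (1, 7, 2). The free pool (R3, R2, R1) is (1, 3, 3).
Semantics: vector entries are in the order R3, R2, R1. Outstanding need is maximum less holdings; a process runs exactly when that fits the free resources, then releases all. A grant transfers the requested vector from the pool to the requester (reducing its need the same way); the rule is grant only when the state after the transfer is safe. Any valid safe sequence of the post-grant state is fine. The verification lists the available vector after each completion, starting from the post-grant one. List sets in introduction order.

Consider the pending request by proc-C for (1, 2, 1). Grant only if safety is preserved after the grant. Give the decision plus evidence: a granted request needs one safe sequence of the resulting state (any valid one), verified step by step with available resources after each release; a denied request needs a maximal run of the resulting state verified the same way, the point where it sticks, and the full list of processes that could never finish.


GRANT. The post-grant state is safe; one safe sequence: proc-F, proc-D, proc-G, proc-C, proc-A, proc-E.
Key observation: after the grant the pool drops to (0, 1, 2), which still lets proc-F finish first and unwind the rest.
Step-by-step check of the post-grant state:
  pool = (0, 1, 2)
  proc-F: need (0, 1, 1) fits (0, 1, 2); releases (0, 2, 1), pool now (0, 3, 3)
  proc-D: need (0, 2, 1) fits (0, 3, 3); releases (1, 1, 1), pool now (1, 4, 4)
  proc-G: need (1, 3, 4) fits (1, 4, 4); releases (0, 0, 2), pool now (1, 4, 6)
  proc-C: need (1, 2, 5) fits (1, 4, 6); releases (1, 4, 2), pool now (2, 8, 8)
  proc-A: need (0, 5, 2) fits (2, 8, 8); releases (1, 2, 0), pool now (3, 10, 8)
  proc-E: need (2, 5, 3) fits (3, 10, 8); releases (1, 1, 0), pool now (4, 11, 8)


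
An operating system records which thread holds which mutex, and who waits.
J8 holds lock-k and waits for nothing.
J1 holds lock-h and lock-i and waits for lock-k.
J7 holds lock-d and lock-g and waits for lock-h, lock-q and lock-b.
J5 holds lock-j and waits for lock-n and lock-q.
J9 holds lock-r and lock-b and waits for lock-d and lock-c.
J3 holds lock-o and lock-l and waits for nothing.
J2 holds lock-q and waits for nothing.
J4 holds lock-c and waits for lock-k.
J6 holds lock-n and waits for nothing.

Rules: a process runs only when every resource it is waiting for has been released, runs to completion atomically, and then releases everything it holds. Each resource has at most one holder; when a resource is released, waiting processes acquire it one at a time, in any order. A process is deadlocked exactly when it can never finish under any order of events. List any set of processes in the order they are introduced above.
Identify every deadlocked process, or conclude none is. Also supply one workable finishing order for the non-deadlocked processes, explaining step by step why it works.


Deadlocked: J7 and J9.
Key observation: the loop J7 -> J9 -> J7 blocks itself forever; no other process is dragged down with it.
A valid finishing order for the others: J8, J2, J3, J6, J5, J1, J4.
Check, step by step:
  run J8 (it waits on nothing); releases lock-k
  run J2 (it waits on nothing); releases lock-q
  run J3 (it waits on nothing); releases lock-o and lock-l
  run J6 (it waits on nothing); releases lock-n
  J5: everything it awaited (lock-n and lock-q) is free; runs, freeing lock-j
  J1: everything it awaited (lock-k) is free; runs, freeing lock-h and lock-i
  J4: everything it awaited (lock-k) is free; runs, freeing lock-c


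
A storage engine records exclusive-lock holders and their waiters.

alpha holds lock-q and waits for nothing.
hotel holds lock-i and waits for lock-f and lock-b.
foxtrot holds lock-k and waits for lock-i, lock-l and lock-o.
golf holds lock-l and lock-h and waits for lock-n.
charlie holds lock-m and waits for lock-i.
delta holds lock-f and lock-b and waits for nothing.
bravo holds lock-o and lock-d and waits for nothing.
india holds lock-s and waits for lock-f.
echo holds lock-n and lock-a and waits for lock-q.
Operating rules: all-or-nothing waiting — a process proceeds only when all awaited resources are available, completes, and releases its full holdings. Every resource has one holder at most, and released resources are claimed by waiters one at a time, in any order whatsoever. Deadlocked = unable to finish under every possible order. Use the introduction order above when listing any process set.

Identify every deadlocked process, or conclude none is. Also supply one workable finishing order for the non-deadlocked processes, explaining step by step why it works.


No process is deadlocked.
Key observation: although several processes wait, no cycle exists — each chain bottoms out at a free runner.
The rest can finish in the order alpha, delta, india, echo, hotel, bravo, charlie, golf, foxtrot.
Verifying each step:
  alpha: no waits; runs immediately, freeing lock-q
  delta: no waits; runs immediately, freeing lock-f and lock-b
  india waits on lock-f — all released -> runs and releases lock-s
  echo waits on lock-q — all released -> runs and releases lock-n and lock-a
  hotel waits on lock-f and lock-b — all released -> runs and releases lock-i
  bravo: no waits; runs immediately, freeing lock-o and lock-d
  charlie waits on lock-i — all released -> runs and releases lock-m
  golf waits on lock-n — all released -> runs and releases lock-l and lock-h
  foxtrot waits on lock-i, lock-l and lock-o — all released -> runs and releases lock-k


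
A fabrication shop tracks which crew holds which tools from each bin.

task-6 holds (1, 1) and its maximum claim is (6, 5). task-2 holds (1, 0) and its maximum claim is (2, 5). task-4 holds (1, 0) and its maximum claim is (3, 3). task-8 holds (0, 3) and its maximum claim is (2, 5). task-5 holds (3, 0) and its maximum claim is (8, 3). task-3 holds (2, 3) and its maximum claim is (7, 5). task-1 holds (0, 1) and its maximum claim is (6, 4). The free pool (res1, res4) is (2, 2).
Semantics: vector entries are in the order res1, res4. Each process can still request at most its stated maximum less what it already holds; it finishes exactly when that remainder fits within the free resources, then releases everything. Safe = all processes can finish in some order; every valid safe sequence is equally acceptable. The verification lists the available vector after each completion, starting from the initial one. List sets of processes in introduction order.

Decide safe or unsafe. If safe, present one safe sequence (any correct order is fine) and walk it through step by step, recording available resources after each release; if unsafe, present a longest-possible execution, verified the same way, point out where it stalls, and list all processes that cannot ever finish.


The state is UNSAFE.
Key observation: task-8, task-2, task-4 can finish, but then (4, 5) is all there is, and the blocked group's res1 demands exceed it.
Going as far as possible: task-8, task-2, task-4; after that, nothing fits. Step-by-step check:
  pool = (2, 2)
  run task-8 (needs (2, 2), free (2, 2)); after release of (0, 3) the pool is (2, 5)
  run task-2 (needs (1, 5), free (2, 5)); after release of (1, 0) the pool is (3, 5)
  run task-4 (needs (2, 3), free (3, 5)); after release of (1, 0) the pool is (4, 5)
  blocked: task-6 wants (5, 4), pool (4, 5) — not enough res1
  blocked: task-5 wants (5, 3), pool (4, 5) — not enough res1
  blocked: task-3 wants (5, 2), pool (4, 5) — not enough res1
  blocked: task-1 wants (6, 3), pool (4, 5) — not enough res1
Never able to finish: task-6, task-5, task-3 and task-1.


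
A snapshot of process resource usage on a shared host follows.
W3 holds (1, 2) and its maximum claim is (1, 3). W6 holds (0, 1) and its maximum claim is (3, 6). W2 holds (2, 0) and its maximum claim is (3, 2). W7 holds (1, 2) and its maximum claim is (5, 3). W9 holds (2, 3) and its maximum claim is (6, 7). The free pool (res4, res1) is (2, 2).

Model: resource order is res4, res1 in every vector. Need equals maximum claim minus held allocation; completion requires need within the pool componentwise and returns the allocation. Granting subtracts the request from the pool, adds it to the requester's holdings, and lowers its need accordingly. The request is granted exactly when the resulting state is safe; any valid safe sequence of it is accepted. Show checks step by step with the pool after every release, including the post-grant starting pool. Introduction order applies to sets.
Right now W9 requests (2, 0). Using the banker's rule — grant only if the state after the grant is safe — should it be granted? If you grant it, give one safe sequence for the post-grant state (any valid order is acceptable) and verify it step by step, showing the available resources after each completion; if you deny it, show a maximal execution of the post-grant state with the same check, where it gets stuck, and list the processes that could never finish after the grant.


GRANT: granting preserves safety; a valid post-grant sequence is W3, W2, W9, W7, W6.
Key observation: the transfer keeps a workable pool ((0, 2)); W3 starts the safe sequence.
Verifying the post-grant state step by step:
  pool = (0, 2)
  W3 needs (0, 1) <= (0, 2) -> finishes; pool += (1, 2) = (1, 4)
  W2 needs (1, 2) <= (1, 4) -> finishes; pool += (2, 0) = (3, 4)
  W9 needs (2, 4) <= (3, 4) -> finishes; pool += (4, 3) = (7, 7)
  W7 needs (4, 1) <= (7, 7) -> finishes; pool += (1, 2) = (8, 9)
  W6 needs (3, 5) <= (8, 9) -> finishes; pool += (0, 1) = (8, 10)


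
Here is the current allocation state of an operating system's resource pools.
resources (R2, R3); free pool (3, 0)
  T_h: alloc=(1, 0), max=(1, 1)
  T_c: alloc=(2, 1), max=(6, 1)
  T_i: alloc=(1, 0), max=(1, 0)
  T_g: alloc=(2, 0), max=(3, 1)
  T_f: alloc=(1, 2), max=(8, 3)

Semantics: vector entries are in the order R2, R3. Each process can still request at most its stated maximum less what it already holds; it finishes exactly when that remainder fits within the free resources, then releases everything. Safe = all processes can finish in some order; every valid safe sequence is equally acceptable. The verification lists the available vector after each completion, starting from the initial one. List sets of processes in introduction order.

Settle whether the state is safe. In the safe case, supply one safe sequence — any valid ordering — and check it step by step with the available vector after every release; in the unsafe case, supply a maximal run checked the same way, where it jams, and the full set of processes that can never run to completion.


SAFE, for example via the order T_i, T_c, T_g, T_f, T_h.
Key observation: T_c marks the first exact bind of the order: its need (4, 0) fits the free (4, 0) with zero slack on a requested resource.
Step-by-step check:
  pool = (3, 0)
  T_i needs (0, 0) <= (3, 0) -> finishes; pool += (1, 0) = (4, 0)
  T_c needs (4, 0) <= (4, 0) -> finishes; pool += (2, 1) = (6, 1)
  T_g needs (1, 1) <= (6, 1) -> finishes; pool += (2, 0) = (8, 1)
  T_f needs (7, 1) <= (8, 1) -> finishes; pool += (1, 2) = (9, 3)
  T_h needs (0, 1) <= (9, 3) -> finishes; pool += (1, 0) = (10, 3)


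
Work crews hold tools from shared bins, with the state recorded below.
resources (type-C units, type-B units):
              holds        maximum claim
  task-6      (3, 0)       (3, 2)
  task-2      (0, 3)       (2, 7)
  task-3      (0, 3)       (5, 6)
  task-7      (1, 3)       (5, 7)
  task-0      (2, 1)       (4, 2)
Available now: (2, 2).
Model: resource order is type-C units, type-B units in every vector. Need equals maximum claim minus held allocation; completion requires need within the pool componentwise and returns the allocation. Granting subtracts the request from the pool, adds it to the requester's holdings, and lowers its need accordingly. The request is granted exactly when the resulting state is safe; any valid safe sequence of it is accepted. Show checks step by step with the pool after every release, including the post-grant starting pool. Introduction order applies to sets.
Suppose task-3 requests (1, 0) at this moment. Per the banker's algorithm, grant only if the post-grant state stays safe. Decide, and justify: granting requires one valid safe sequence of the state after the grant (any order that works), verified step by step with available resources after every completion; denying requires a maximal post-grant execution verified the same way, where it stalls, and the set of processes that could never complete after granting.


GRANT — the state after the grant stays safe, e.g. via task-6, task-0, task-3, task-2, task-7.
Key observation: granting shrinks the pool to (1, 2), yet task-6 still fits and the chain goes through.
Step-by-step check of the post-grant state:
  pool = (1, 2)
  task-6: need (0, 2) fits (1, 2); releases (3, 0), pool now (4, 2)
  task-0: need (2, 1) fits (4, 2); releases (2, 1), pool now (6, 3)
  task-3: need (4, 3) fits (6, 3); releases (1, 3), pool now (7, 6)
  task-2: need (2, 4) fits (7, 6); releases (0, 3), pool now (7, 9)
  task-7: need (4, 4) fits (7, 9); releases (1, 3), pool now (8, 12)


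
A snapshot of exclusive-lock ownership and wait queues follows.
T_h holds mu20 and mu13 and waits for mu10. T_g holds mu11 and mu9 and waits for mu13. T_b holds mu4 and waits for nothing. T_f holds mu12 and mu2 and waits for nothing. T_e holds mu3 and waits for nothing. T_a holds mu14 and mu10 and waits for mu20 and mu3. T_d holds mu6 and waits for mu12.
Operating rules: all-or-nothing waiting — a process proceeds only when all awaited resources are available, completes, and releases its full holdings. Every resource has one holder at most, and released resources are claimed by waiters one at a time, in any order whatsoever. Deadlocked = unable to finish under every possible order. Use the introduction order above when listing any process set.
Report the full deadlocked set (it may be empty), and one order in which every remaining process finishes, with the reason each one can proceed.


Deadlocked set: T_h, T_g and T_a.
Key observation: the wait chain closes on itself along T_h -> T_a -> T_h; T_g waits into the deadlock from upstream.
One completion order for the rest: T_e, T_f, T_b, T_d.
Check, step by step:
  T_e: no waits; runs immediately, freeing mu3
  T_f: no waits; runs immediately, freeing mu12 and mu2
  T_b: no waits; runs immediately, freeing mu4
  T_d waits on mu12 — all released -> runs and releases mu6


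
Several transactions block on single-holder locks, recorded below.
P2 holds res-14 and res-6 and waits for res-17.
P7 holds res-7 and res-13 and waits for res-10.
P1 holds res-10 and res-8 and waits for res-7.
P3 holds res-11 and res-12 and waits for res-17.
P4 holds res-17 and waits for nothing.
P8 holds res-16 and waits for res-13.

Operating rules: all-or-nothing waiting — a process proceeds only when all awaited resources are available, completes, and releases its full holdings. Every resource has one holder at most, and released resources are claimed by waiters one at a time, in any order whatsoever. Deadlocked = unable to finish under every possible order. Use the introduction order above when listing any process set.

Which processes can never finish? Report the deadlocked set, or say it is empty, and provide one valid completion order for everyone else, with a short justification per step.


The deadlocked set is P7, P1 and P8.
Key observation: the knot is the closed ring of waits P7 -> P1 -> P7; P8 waits into the deadlock from upstream.
The rest can finish in the order P4, P3, P2.
Check, step by step:
  P4: no waits; runs immediately, freeing res-17
  run P3 (all its waits — res-17 — are resolved); releases res-11 and res-12
  run P2 (all its waits — res-17 — are resolved); releases res-14 and res-6


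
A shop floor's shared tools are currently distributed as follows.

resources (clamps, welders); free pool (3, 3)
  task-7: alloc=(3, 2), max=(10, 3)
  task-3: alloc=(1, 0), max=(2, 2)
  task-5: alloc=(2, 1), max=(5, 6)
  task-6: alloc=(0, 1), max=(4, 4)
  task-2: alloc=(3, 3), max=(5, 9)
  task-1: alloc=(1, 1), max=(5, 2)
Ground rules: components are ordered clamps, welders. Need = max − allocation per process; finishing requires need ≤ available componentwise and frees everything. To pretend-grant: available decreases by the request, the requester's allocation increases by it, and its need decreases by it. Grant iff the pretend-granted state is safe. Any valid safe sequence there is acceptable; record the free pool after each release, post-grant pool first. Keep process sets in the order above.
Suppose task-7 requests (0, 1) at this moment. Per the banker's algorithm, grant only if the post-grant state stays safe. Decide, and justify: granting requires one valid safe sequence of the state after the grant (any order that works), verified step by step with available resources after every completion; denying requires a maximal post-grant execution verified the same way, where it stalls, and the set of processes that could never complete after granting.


DENY. Granting would leave the state unsafe.
Key observation: after task-3, task-1, task-6 the pool peaks at (5, 4), and each blocked process is short somewhere: task-7 on clamps; task-5 on welders; task-2 on welders.
After a pretend grant, a maximal execution: task-3, task-1, task-6 — then nothing else fits. Verifying each step:
  pool = (3, 2)
  task-3: need (1, 2) fits (3, 2); releases (1, 0), pool now (4, 2)
  task-1: need (4, 1) fits (4, 2); releases (1, 1), pool now (5, 3)
  task-6: need (4, 3) fits (5, 3); releases (0, 1), pool now (5, 4)
  task-7 cannot run: need (7, 0) vs free (5, 4) (insufficient clamps)
  task-5 cannot run: need (3, 5) vs free (5, 4) (insufficient welders)
  task-2 cannot run: need (2, 6) vs free (5, 4) (insufficient welders)
Had the request been granted, task-7, task-5 and task-2 could never finish.


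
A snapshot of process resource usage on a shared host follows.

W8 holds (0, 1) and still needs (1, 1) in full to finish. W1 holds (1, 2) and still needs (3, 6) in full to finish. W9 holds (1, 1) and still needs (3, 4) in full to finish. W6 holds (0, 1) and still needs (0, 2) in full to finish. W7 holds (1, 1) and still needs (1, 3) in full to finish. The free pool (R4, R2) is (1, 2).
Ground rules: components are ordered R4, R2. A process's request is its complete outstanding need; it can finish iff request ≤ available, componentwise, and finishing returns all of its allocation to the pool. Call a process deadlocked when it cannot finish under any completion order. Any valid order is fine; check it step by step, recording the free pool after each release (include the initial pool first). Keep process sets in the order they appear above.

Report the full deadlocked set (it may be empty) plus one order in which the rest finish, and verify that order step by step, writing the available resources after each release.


Deadlocked: W1 and W9.
Key observation: even finishing W6, W7, W8 leaves just (2, 5) free — too little R4 for any of the remaining processes.
The rest can finish in the order W6, W7, W8. Check, step by step:
  pool = (1, 2)
  W6: need (0, 2) fits (1, 2); releases (0, 1), pool now (1, 3)
  W7: need (1, 3) fits (1, 3); releases (1, 1), pool now (2, 4)
  W8: need (1, 1) fits (2, 4); releases (0, 1), pool now (2, 5)
The blocked processes can never fit:
  W1 still needs (3, 6) but only (2, 5) is free — short on R4 and R2
  W9 still needs (3, 4) but only (2, 5) is free — short on R4


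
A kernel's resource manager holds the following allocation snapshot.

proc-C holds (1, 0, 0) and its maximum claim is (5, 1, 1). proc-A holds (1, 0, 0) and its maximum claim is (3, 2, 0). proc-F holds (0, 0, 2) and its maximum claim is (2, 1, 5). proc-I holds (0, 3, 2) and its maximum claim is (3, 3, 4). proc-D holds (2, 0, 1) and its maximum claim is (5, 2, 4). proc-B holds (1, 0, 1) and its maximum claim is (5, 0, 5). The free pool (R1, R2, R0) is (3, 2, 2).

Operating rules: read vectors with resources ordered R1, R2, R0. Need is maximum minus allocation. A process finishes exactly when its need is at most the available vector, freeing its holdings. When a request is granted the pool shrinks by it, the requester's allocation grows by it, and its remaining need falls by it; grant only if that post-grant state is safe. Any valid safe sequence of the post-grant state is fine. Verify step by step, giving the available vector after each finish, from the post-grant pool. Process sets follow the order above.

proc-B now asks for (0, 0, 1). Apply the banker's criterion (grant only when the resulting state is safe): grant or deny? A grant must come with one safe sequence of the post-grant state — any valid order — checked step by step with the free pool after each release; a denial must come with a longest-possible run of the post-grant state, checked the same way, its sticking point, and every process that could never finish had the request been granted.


DENY: after the grant no complete ordering would exist.
Key observation: proc-A, proc-C can finish, but then (5, 2, 1) is all there is, and the blocked group's R0 demands exceed it.
After a pretend grant, a maximal execution: proc-A, proc-C — then nothing else fits. Step-by-step check:
  pool = (3, 2, 1)
  proc-A needs (2, 2, 0) <= (3, 2, 1) -> finishes; pool += (1, 0, 0) = (4, 2, 1)
  proc-C needs (4, 1, 1) <= (4, 2, 1) -> finishes; pool += (1, 0, 0) = (5, 2, 1)
  blocked: proc-F wants (2, 1, 3), pool (5, 2, 1) — not enough R0
  blocked: proc-I wants (3, 0, 2), pool (5, 2, 1) — not enough R0
  blocked: proc-D wants (3, 2, 3), pool (5, 2, 1) — not enough R0
  blocked: proc-B wants (4, 0, 3), pool (5, 2, 1) — not enough R0
Processes that could never finish after the grant: proc-F, proc-I, proc-D and proc-B.
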